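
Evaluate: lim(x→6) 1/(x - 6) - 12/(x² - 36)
This is an ∞-∞ indeterminate form.

Combine fractions or rationalize to convert ∞-∞ to 0/0 form:
  lim(x→6) 1/(x - 6) - 12/(x² - 36) = 1/12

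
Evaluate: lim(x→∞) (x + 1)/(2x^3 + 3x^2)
This is an ∞/∞ indeterminate form.

Apply L'Hôpital's rule: differentiate numerator and denominator separately.
  f(x) = x + 1   ⇒   f'(x) = 1
  g(x) = 2·x^3 + 3·x^2   ⇒   g'(x) = 6·x^2 + 6·x
  lim(x→∞) f'(x)/g'(x) = lim(x→∞) (1)/(6·x^2 + 6·x)
  = 0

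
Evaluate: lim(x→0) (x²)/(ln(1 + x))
This is a 0/0 indeterminate form.

Apply L'Hôpital's rule: differentiate numerator and denominator separately.
  f(x) = x^2   ⇒   f'(x) = 2·x
  g(x) = ln(x + 1)   ⇒   g'(x) = 1/(x + 1)
  lim(x→0) f'(x)/g'(x) = lim(x→0) (2·x)/(1/(x + 1))
  = 0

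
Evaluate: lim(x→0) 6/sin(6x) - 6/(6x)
This is an ∞-∞ indeterminate form.

Combine fractions or rationalize to convert ∞-∞ to 0/0 form:
  lim(x→0) 6/sin(6x) - 6/(6x) = 0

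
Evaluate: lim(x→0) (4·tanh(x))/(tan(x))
This is a 0/0 indeterminate form.

Apply L'Hôpital's rule: differentiate numerator and denominator separately.
  f(x) = 4·tanh(x)   ⇒   f'(x) = 4 - 4·tanh(x)^2
  g(x) = tan(x)   ⇒   g'(x) = tan(x)^2 + 1
  lim(x→0) f'(x)/g'(x) = lim(x→0) (4 - 4·tanh(x)^2)/(tan(x)^2 + 1)
  = 4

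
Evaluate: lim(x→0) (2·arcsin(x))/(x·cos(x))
This is a 0/0 indeterminate form.

Apply L'Hôpital's rule: differentiate numerator and denominator separately.
  f(x) = 2·asin(x)   ⇒   f'(x) = 2/sqrt(1 - x^2)
  g(x) = x·cos(x)   ⇒   g'(x) = -x·sin(x) + cos(x)
  lim(x→0) f'(x)/g'(x) = lim(x→0) (2/sqrt(1 - x^2))/(-x·sin(x) + cos(x))
  = 2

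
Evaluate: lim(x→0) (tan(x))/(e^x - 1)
This is a 0/0 indeterminate form.

Apply L'Hôpital's rule: differentiate numerator and denominator separately.
  f(x) = tan(x)   ⇒   f'(x) = tan(x)^2 + 1
  g(x) = e^(x) - 1   ⇒   g'(x) = e^(x)
  lim(x→0) f'(x)/g'(x) = lim(x→0) (tan(x)^2 + 1)/(e^(x))
  = 1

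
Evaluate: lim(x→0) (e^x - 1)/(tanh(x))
This is a 0/0 indeterminate form.

Apply L'Hôpital's rule: differentiate numerator and denominator separately.
  f(x) = e^(x) - 1   ⇒   f'(x) = e^(x)
  g(x) = tanh(x)   ⇒   g'(x) = 1 - tanh(x)^2
  lim(x→0) f'(x)/g'(x) = lim(x→0) (e^(x))/(1 - tanh(x)^2)
  = 1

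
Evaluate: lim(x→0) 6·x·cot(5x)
This is a 0·∞ indeterminate form.

Rewrite 0·∞ as a quotient (0/0 or ∞/∞ form), then apply L'Hôpital's rule:
  lim(x→0) 6·x·cot(5x) = 6/5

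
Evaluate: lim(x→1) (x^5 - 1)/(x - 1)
This is a standard limit.

Factor or rationalize the expression:
  lim(x→1) (x^5 - 1)/(x - 1) = 5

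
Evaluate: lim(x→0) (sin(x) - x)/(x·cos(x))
This is a 0/0 indeterminate form.

Apply L'Hôpital's rule: differentiate numerator and denominator separately.
  f(x) = -x + sin(x)   ⇒   f'(x) = cos(x) - 1
  g(x) = x·cos(x)   ⇒   g'(x) = -x·sin(x) + cos(x)
  lim(x→0) f'(x)/g'(x) = lim(x→0) (cos(x) - 1)/(-x·sin(x) + cos(x))
  = 0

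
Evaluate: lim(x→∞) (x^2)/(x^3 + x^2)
This is an ∞/∞ indeterminate form.

Apply L'Hôpital's rule: differentiate numerator and denominator separately.
  f(x) = x^2   ⇒   f'(x) = 2·x
  g(x) = x^3 + x^2   ⇒   g'(x) = 3·x^2 + 2·x
  lim(x→∞) f'(x)/g'(x) = lim(x→∞) (2·x)/(3·x^2 + 2·x)
  = 0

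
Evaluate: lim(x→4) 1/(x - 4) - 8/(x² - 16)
This is an ∞-∞ indeterminate form.

Combine fractions or rationalize to convert ∞-∞ to 0/0 form:
  lim(x→4) 1/(x - 4) - 8/(x² - 16) = 1/8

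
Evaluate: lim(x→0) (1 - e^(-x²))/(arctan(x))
This is a 0/0 indeterminate form.

Apply L'Hôpital's rule: differentiate numerator and denominator separately.
  f(x) = 1 - e^(-x^2)   ⇒   f'(x) = 2·x·e^(-x^2)
  g(x) = atan(x)   ⇒   g'(x) = 1/(x^2 + 1)
  lim(x→0) f'(x)/g'(x) = lim(x→0) (2·x·e^(-x^2))/(1/(x^2 + 1))
  = 0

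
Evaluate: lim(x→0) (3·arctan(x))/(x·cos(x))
This is a 0/0 indeterminate form.

Apply L'Hôpital's rule: differentiate numerator and denominator separately.
  f(x) = 3·atan(x)   ⇒   f'(x) = 3/(x^2 + 1)
  g(x) = x·cos(x)   ⇒   g'(x) = -x·sin(x) + cos(x)
  lim(x→0) f'(x)/g'(x) = lim(x→0) (3/(x^2 + 1))/(-x·sin(x) + cos(x))
  = 3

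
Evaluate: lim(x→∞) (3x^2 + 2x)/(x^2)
This is an ∞/∞ indeterminate form.

Apply L'Hôpital's rule: differentiate numerator and denominator separately.
  f(x) = 3·x^2 + 2·x   ⇒   f'(x) = 6·x + 2
  g(x) = x^2   ⇒   g'(x) = 2·x
  lim(x→∞) f'(x)/g'(x) = lim(x→∞) (6·x + 2)/(2·x)
  = 3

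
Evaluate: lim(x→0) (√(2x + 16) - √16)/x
This is a standard limit.

Factor or rationalize the expression:
  lim(x→0) (√(2x + 16) - √16)/x = 1/4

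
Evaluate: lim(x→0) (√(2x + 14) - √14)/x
This is a standard limit.

Factor or rationalize the expression:
  lim(x→0) (√(2x + 14) - √14)/x = sqrt(14)/14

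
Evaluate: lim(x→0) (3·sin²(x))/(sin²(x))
This is a 0/0 indeterminate form.

Apply L'Hôpital's rule: differentiate numerator and denominator separately.
  f(x) = 3·sin(x)^2   ⇒   f'(x) = 6·sin(x)·cos(x)
  g(x) = sin(x)^2   ⇒   g'(x) = 2·sin(x)·cos(x)
  lim(x→0) f'(x)/g'(x) = lim(x→0) (6·sin(x)·cos(x))/(2·sin(x)·cos(x))
  = 3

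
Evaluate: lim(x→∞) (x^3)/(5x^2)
This is an ∞/∞ indeterminate form.

Apply L'Hôpital's rule: differentiate numerator and denominator separately.
  f(x) = x^3   ⇒   f'(x) = 3·x^2
  g(x) = 5·x^2   ⇒   g'(x) = 10·x
  lim(x→∞) f'(x)/g'(x) = lim(x→∞) (3·x^2)/(10·x)
  = ∞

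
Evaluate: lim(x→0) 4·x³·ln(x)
This is a 0·∞ indeterminate form.

Rewrite 0·∞ as a quotient (0/0 or ∞/∞ form), then apply L'Hôpital's rule:
  lim(x→0) 4·x³·ln(x) = 0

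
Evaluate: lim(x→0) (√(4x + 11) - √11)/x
This is a standard limit.

Factor or rationalize the expression:
  lim(x→0) (√(4x + 11) - √11)/x = 2·sqrt(11)/11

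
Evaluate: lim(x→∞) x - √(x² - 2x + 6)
This is an ∞-∞ indeterminate form.

Combine fractions or rationalize to convert ∞-∞ to 0/0 form:
  lim(x→∞) x - √(x² - 2x + 6) = 1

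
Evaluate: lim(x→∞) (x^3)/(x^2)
This is an ∞/∞ indeterminate form.

Apply L'Hôpital's rule: differentiate numerator and denominator separately.
  f(x) = x^3   ⇒   f'(x) = 3·x^2
  g(x) = x^2   ⇒   g'(x) = 2·x
  lim(x→∞) f'(x)/g'(x) = lim(x→∞) (3·x^2)/(2·x)
  = ∞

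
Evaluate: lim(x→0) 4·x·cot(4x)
This is a 0·∞ indeterminate form.

Rewrite 0·∞ as a quotient (0/0 or ∞/∞ form), then apply L'Hôpital's rule:
  lim(x→0) 4·x·cot(4x) = 1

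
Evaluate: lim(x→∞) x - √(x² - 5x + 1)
This is an ∞-∞ indeterminate form.

Combine fractions or rationalize to convert ∞-∞ to 0/0 form:
  lim(x→∞) x - √(x² - 5x + 1) = 5/2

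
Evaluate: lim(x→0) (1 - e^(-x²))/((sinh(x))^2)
This is a 0/0 indeterminate form.

Apply L'Hôpital's rule: differentiate numerator and denominator separately.
  f(x) = 1 - e^(-x^2)   ⇒   f'(x) = 2·x·e^(-x^2)
  g(x) = sinh(x)^2   ⇒   g'(x) = 2·sinh(x)·cosh(x)
  lim(x→0) f'(x)/g'(x) = lim(x→0) (2·x·e^(-x^2))/(2·sinh(x)·cosh(x))
  = 1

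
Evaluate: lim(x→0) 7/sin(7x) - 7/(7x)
This is an ∞-∞ indeterminate form.

Combine fractions or rationalize to convert ∞-∞ to 0/0 form:
  lim(x→0) 7/sin(7x) - 7/(7x) = 0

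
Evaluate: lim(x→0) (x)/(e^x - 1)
This is a 0/0 indeterminate form.

Apply L'Hôpital's rule: differentiate numerator and denominator separately.
  f(x) = x   ⇒   f'(x) = 1
  g(x) = e^(x) - 1   ⇒   g'(x) = e^(x)
  lim(x→0) f'(x)/g'(x) = lim(x→0) (1)/(e^(x))
  = 1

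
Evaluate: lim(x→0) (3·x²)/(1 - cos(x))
This is a 0/0 indeterminate form.

Apply L'Hôpital's rule: differentiate numerator and denominator separately.
  f(x) = 3·x^2   ⇒   f'(x) = 6·x
  g(x) = 1 - cos(x)   ⇒   g'(x) = sin(x)
  lim(x→0) f'(x)/g'(x) = lim(x→0) (6·x)/(sin(x))
  = 6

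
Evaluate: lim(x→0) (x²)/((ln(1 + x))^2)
This is a 0/0 indeterminate form.

Apply L'Hôpital's rule: differentiate numerator and denominator separately.
  f(x) = x^2   ⇒   f'(x) = 2·x
  g(x) = ln(x + 1)^2   ⇒   g'(x) = 2·ln(x + 1)/(x + 1)
  lim(x→0) f'(x)/g'(x) = lim(x→0) (2·x)/(2·ln(x + 1)/(x + 1))
  = 1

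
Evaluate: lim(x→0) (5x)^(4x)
This is an exponential indeterminate form.

For exponential indeterminate forms, take the natural log:
  Let L = lim(x→0) (5x)^(4x)
  Then ln(L) = lim(x→0) [exponent × ln(base)]
  Evaluate using L'Hôpital or standard limits, then exponentiate.
  L = 1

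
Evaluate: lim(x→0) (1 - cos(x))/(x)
This is a 0/0 indeterminate form.

Apply L'Hôpital's rule: differentiate numerator and denominator separately.
  f(x) = 1 - cos(x)   ⇒   f'(x) = sin(x)
  g(x) = x   ⇒   g'(x) = 1
  lim(x→0) f'(x)/g'(x) = lim(x→0) (sin(x))/(1)
  = 0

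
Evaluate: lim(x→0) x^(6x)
This is an exponential indeterminate form.

For exponential indeterminate forms, take the natural log:
  Let L = lim(x→0) x^(6x)
  Then ln(L) = lim(x→0) [exponent × ln(base)]
  Evaluate using L'Hôpital or standard limits, then exponentiate.
  L = 1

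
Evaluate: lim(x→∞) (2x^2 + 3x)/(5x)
This is an ∞/∞ indeterminate form.

Apply L'Hôpital's rule: differentiate numerator and denominator separately.
  f(x) = 2·x^2 + 3·x   ⇒   f'(x) = 4·x + 3
  g(x) = 5·x   ⇒   g'(x) = 5
  lim(x→∞) f'(x)/g'(x) = lim(x→∞) (4·x + 3)/(5)
  = ∞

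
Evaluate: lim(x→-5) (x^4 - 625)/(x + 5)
This is a standard limit.

Factor or rationalize the expression:
  lim(x→-5) (x^4 - 625)/(x + 5) = -500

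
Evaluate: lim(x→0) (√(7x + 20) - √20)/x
This is a standard limit.

Factor or rationalize the expression:
  lim(x→0) (√(7x + 20) - √20)/x = 7·sqrt(5)/20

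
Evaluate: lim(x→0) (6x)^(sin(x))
This is an exponential indeterminate form.

For exponential indeterminate forms, take the natural log:
  Let L = lim(x→0) (6x)^(sin(x))
  Then ln(L) = lim(x→0) [exponent × ln(base)]
  Evaluate using L'Hôpital or standard limits, then exponentiate.
  L = 1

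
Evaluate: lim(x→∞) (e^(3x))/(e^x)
This is an ∞/∞ indeterminate form.

Apply L'Hôpital's rule: differentiate numerator and denominator separately.
  f(x) = e^(3·x)   ⇒   f'(x) = 3·e^(3·x)
  g(x) = e^(x)   ⇒   g'(x) = e^(x)
  lim(x→∞) f'(x)/g'(x) = lim(x→∞) (3·e^(3·x))/(e^(x))
  = ∞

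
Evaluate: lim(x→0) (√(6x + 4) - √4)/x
This is a standard limit.

Factor or rationalize the expression:
  lim(x→0) (√(6x + 4) - √4)/x = 3/2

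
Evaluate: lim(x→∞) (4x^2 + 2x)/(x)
This is an ∞/∞ indeterminate form.

Apply L'Hôpital's rule: differentiate numerator and denominator separately.
  f(x) = 4·x^2 + 2·x   ⇒   f'(x) = 8·x + 2
  g(x) = x   ⇒   g'(x) = 1
  lim(x→∞) f'(x)/g'(x) = lim(x→∞) (8·x + 2)/(1)
  = ∞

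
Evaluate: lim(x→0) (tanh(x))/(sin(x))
This is a 0/0 indeterminate form.

Apply L'Hôpital's rule: differentiate numerator and denominator separately.
  f(x) = tanh(x)   ⇒   f'(x) = 1 - tanh(x)^2
  g(x) = sin(x)   ⇒   g'(x) = cos(x)
  lim(x→0) f'(x)/g'(x) = lim(x→0) (1 - tanh(x)^2)/(cos(x))
  = 1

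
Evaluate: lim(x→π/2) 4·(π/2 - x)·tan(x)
This is a 0·∞ indeterminate form.

Rewrite 0·∞ as a quotient (0/0 or ∞/∞ form), then apply L'Hôpital's rule:
  lim(x→π/2) 4·(π/2 - x)·tan(x) = 4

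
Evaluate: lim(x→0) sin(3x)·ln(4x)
This is a 0·∞ indeterminate form.

Rewrite 0·∞ as a quotient (0/0 or ∞/∞ form), then apply L'Hôpital's rule:
  lim(x→0) sin(3x)·ln(4x) = 0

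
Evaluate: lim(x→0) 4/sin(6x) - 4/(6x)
This is an ∞-∞ indeterminate form.

Combine fractions or rationalize to convert ∞-∞ to 0/0 form:
  lim(x→0) 4/sin(6x) - 4/(6x) = 0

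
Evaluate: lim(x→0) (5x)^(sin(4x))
This is an exponential indeterminate form.

For exponential indeterminate forms, take the natural log:
  Let L = lim(x→0) (5x)^(sin(4x))
  Then ln(L) = lim(x→0) [exponent × ln(base)]
  Evaluate using L'Hôpital or standard limits, then exponentiate.
  L = 1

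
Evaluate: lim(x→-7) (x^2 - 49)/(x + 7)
This is a standard limit.

Factor or rationalize the expression:
  lim(x→-7) (x^2 - 49)/(x + 7) = -14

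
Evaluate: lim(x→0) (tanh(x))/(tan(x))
This is a 0/0 indeterminate form.

Apply L'Hôpital's rule: differentiate numerator and denominator separately.
  f(x) = tanh(x)   ⇒   f'(x) = 1 - tanh(x)^2
  g(x) = tan(x)   ⇒   g'(x) = tan(x)^2 + 1
  lim(x→0) f'(x)/g'(x) = lim(x→0) (1 - tanh(x)^2)/(tan(x)^2 + 1)
  = 1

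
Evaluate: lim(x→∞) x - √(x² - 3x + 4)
This is an ∞-∞ indeterminate form.

Combine fractions or rationalize to convert ∞-∞ to 0/0 form:
  lim(x→∞) x - √(x² - 3x + 4) = 3/2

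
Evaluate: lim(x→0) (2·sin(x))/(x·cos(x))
This is a 0/0 indeterminate form.

Apply L'Hôpital's rule: differentiate numerator and denominator separately.
  f(x) = 2·sin(x)   ⇒   f'(x) = 2·cos(x)
  g(x) = x·cos(x)   ⇒   g'(x) = -x·sin(x) + cos(x)
  lim(x→0) f'(x)/g'(x) = lim(x→0) (2·cos(x))/(-x·sin(x) + cos(x))
  = 2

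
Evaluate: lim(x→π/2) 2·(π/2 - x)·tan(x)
This is a 0·∞ indeterminate form.

Rewrite 0·∞ as a quotient (0/0 or ∞/∞ form), then apply L'Hôpital's rule:
  lim(x→π/2) 2·(π/2 - x)·tan(x) = 2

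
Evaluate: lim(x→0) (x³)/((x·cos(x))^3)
This is a 0/0 indeterminate form.

Apply L'Hôpital's rule: differentiate numerator and denominator separately.
  f(x) = x^3   ⇒   f'(x) = 3·x^2
  g(x) = x^3·cos(x)^3   ⇒   g'(x) = -3·x^3·sin(x)·cos(x)^2 + 3·x^2·cos(x)^3
  lim(x→0) f'(x)/g'(x) = lim(x→0) (3·x^2)/(-3·x^3·sin(x)·cos(x)^2 + 3·x^2·cos(x)^3)
  = 1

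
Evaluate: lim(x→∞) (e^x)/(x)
This is an ∞/∞ indeterminate form.

Apply L'Hôpital's rule: differentiate numerator and denominator separately.
  f(x) = e^(x)   ⇒   f'(x) = e^(x)
  g(x) = x   ⇒   g'(x) = 1
  lim(x→∞) f'(x)/g'(x) = lim(x→∞) (e^(x))/(1)
  = ∞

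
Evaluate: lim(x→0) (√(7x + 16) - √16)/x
This is a standard limit.

Factor or rationalize the expression:
  lim(x→0) (√(7x + 16) - √16)/x = 7/8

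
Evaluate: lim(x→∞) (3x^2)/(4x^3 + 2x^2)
This is an ∞/∞ indeterminate form.

Apply L'Hôpital's rule: differentiate numerator and denominator separately.
  f(x) = 3·x^2   ⇒   f'(x) = 6·x
  g(x) = 4·x^3 + 2·x^2   ⇒   g'(x) = 12·x^2 + 4·x
  lim(x→∞) f'(x)/g'(x) = lim(x→∞) (6·x)/(12·x^2 + 4·x)
  = 0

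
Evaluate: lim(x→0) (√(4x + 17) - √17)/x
This is a standard limit.

Factor or rationalize the expression:
  lim(x→0) (√(4x + 17) - √17)/x = 2·sqrt(17)/17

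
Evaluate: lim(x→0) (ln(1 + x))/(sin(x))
This is a 0/0 indeterminate form.

Apply L'Hôpital's rule: differentiate numerator and denominator separately.
  f(x) = ln(x + 1)   ⇒   f'(x) = 1/(x + 1)
  g(x) = sin(x)   ⇒   g'(x) = cos(x)
  lim(x→0) f'(x)/g'(x) = lim(x→0) (1/(x + 1))/(cos(x))
  = 1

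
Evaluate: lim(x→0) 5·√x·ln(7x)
This is a 0·∞ indeterminate form.

Rewrite 0·∞ as a quotient (0/0 or ∞/∞ form), then apply L'Hôpital's rule:
  lim(x→0) 5·√x·ln(7x) = 0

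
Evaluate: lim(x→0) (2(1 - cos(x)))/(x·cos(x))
This is a 0/0 indeterminate form.

Apply L'Hôpital's rule: differentiate numerator and denominator separately.
  f(x) = 2 - 2·cos(x)   ⇒   f'(x) = 2·sin(x)
  g(x) = x·cos(x)   ⇒   g'(x) = -x·sin(x) + cos(x)
  lim(x→0) f'(x)/g'(x) = lim(x→0) (2·sin(x))/(-x·sin(x) + cos(x))
  = 0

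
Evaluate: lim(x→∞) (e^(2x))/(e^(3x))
This is an ∞/∞ indeterminate form.

Apply L'Hôpital's rule: differentiate numerator and denominator separately.
  f(x) = e^(2·x)   ⇒   f'(x) = 2·e^(2·x)
  g(x) = e^(3·x)   ⇒   g'(x) = 3·e^(3·x)
  lim(x→∞) f'(x)/g'(x) = lim(x→∞) (2·e^(2·x))/(3·e^(3·x))
  = 0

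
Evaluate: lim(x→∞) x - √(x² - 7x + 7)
This is an ∞-∞ indeterminate form.

Combine fractions or rationalize to convert ∞-∞ to 0/0 form:
  lim(x→∞) x - √(x² - 7x + 7) = 7/2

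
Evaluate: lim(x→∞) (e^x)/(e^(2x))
This is an ∞/∞ indeterminate form.

Apply L'Hôpital's rule: differentiate numerator and denominator separately.
  f(x) = e^(x)   ⇒   f'(x) = e^(x)
  g(x) = e^(2·x)   ⇒   g'(x) = 2·e^(2·x)
  lim(x→∞) f'(x)/g'(x) = lim(x→∞) (e^(x))/(2·e^(2·x))
  = 0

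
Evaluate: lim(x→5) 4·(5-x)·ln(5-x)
This is a 0·∞ indeterminate form.

Rewrite 0·∞ as a quotient (0/0 or ∞/∞ form), then apply L'Hôpital's rule:
  lim(x→5) 4·(5-x)·ln(5-x) = 0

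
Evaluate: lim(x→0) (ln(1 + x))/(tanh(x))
This is a 0/0 indeterminate form.

Apply L'Hôpital's rule: differentiate numerator and denominator separately.
  f(x) = ln(x + 1)   ⇒   f'(x) = 1/(x + 1)
  g(x) = tanh(x)   ⇒   g'(x) = 1 - tanh(x)^2
  lim(x→0) f'(x)/g'(x) = lim(x→0) (1/(x + 1))/(1 - tanh(x)^2)
  = 1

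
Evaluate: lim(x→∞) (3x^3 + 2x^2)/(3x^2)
This is an ∞/∞ indeterminate form.

Apply L'Hôpital's rule: differentiate numerator and denominator separately.
  f(x) = 3·x^3 + 2·x^2   ⇒   f'(x) = 9·x^2 + 4·x
  g(x) = 3·x^2   ⇒   g'(x) = 6·x
  lim(x→∞) f'(x)/g'(x) = lim(x→∞) (9·x^2 + 4·x)/(6·x)
  = ∞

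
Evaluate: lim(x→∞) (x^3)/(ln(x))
This is an ∞/∞ indeterminate form.

Apply L'Hôpital's rule: differentiate numerator and denominator separately.
  f(x) = x^3   ⇒   f'(x) = 3·x^2
  g(x) = ln(x)   ⇒   g'(x) = 1/x
  lim(x→∞) f'(x)/g'(x) = lim(x→∞) (3·x^2)/(1/x)
  = ∞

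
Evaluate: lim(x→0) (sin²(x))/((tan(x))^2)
This is a 0/0 indeterminate form.

Apply L'Hôpital's rule: differentiate numerator and denominator separately.
  f(x) = sin(x)^2   ⇒   f'(x) = 2·sin(x)·cos(x)
  g(x) = tan(x)^2   ⇒   g'(x) = (2·tan(x)^2 + 2)·tan(x)
  lim(x→0) f'(x)/g'(x) = lim(x→0) (2·sin(x)·cos(x))/((2·tan(x)^2 + 2)·tan(x))
  = 1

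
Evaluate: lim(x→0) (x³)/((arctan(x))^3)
This is a 0/0 indeterminate form.

Apply L'Hôpital's rule: differentiate numerator and denominator separately.
  f(x) = x^3   ⇒   f'(x) = 3·x^2
  g(x) = atan(x)^3   ⇒   g'(x) = 3·atan(x)^2/(x^2 + 1)
  lim(x→0) f'(x)/g'(x) = lim(x→0) (3·x^2)/(3·atan(x)^2/(x^2 + 1))
  = 1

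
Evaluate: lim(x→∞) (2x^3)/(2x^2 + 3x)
This is an ∞/∞ indeterminate form.

Apply L'Hôpital's rule: differentiate numerator and denominator separately.
  f(x) = 2·x^3   ⇒   f'(x) = 6·x^2
  g(x) = 2·x^2 + 3·x   ⇒   g'(x) = 4·x + 3
  lim(x→∞) f'(x)/g'(x) = lim(x→∞) (6·x^2)/(4·x + 3)
  = ∞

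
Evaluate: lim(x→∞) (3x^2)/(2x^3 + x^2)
This is an ∞/∞ indeterminate form.

Apply L'Hôpital's rule: differentiate numerator and denominator separately.
  f(x) = 3·x^2   ⇒   f'(x) = 6·x
  g(x) = 2·x^3 + x^2   ⇒   g'(x) = 6·x^2 + 2·x
  lim(x→∞) f'(x)/g'(x) = lim(x→∞) (6·x)/(6·x^2 + 2·x)
  = 0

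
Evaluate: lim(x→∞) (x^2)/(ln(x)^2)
This is an ∞/∞ indeterminate form.

Apply L'Hôpital's rule: differentiate numerator and denominator separately.
  f(x) = x^2   ⇒   f'(x) = 2·x
  g(x) = ln(x)^2   ⇒   g'(x) = 2·ln(x)/x
  lim(x→∞) f'(x)/g'(x) = lim(x→∞) (2·x)/(2·ln(x)/x)
  = ∞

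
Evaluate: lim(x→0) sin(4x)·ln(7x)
This is a 0·∞ indeterminate form.

Rewrite 0·∞ as a quotient (0/0 or ∞/∞ form), then apply L'Hôpital's rule:
  lim(x→0) sin(4x)·ln(7x) = 0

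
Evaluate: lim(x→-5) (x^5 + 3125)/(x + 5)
This is a standard limit.

Factor or rationalize the expression:
  lim(x→-5) (x^5 + 3125)/(x + 5) = 3125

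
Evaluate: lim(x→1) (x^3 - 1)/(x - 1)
This is a standard limit.

Factor or rationalize the expression:
  lim(x→1) (x^3 - 1)/(x - 1) = 3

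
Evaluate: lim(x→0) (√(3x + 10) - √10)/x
This is a standard limit.

Factor or rationalize the expression:
  lim(x→0) (√(3x + 10) - √10)/x = 3·sqrt(10)/20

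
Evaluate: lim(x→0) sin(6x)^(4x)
This is an exponential indeterminate form.

For exponential indeterminate forms, take the natural log:
  Let L = lim(x→0) sin(6x)^(4x)
  Then ln(L) = lim(x→0) [exponent × ln(base)]
  Evaluate using L'Hôpital or standard limits, then exponentiate.
  L = 1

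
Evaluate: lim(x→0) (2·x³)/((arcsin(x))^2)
This is a 0/0 indeterminate form.

Apply L'Hôpital's rule: differentiate numerator and denominator separately.
  f(x) = 2·x^3   ⇒   f'(x) = 6·x^2
  g(x) = asin(x)^2   ⇒   g'(x) = 2·asin(x)/sqrt(1 - x^2)
  lim(x→0) f'(x)/g'(x) = lim(x→0) (6·x^2)/(2·asin(x)/sqrt(1 - x^2))
  = 0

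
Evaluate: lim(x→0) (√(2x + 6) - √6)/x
This is a standard limit.

Factor or rationalize the expression:
  lim(x→0) (√(2x + 6) - √6)/x = sqrt(6)/6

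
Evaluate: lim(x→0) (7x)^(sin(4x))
This is an exponential indeterminate form.

For exponential indeterminate forms, take the natural log:
  Let L = lim(x→0) (7x)^(sin(4x))
  Then ln(L) = lim(x→0) [exponent × ln(base)]
  Evaluate using L'Hôpital or standard limits, then exponentiate.
  L = 1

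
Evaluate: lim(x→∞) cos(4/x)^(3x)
This is an exponential indeterminate form.

For exponential indeterminate forms, take the natural log:
  Let L = lim(x→∞) cos(4/x)^(3x)
  Then ln(L) = lim(x→∞) [exponent × ln(base)]
  Evaluate using L'Hôpital or standard limits, then exponentiate.
  L = 1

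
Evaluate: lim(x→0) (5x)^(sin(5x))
This is an exponential indeterminate form.

For exponential indeterminate forms, take the natural log:
  Let L = lim(x→0) (5x)^(sin(5x))
  Then ln(L) = lim(x→0) [exponent × ln(base)]
  Evaluate using L'Hôpital or standard limits, then exponentiate.
  L = 1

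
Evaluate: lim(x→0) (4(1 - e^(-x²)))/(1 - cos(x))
This is a 0/0 indeterminate form.

Apply L'Hôpital's rule: differentiate numerator and denominator separately.
  f(x) = 4 - 4·e^(-x^2)   ⇒   f'(x) = 8·x·e^(-x^2)
  g(x) = 1 - cos(x)   ⇒   g'(x) = sin(x)
  lim(x→0) f'(x)/g'(x) = lim(x→0) (8·x·e^(-x^2))/(sin(x))
  = 8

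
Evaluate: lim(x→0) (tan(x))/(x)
This is a 0/0 indeterminate form.

Apply L'Hôpital's rule: differentiate numerator and denominator separately.
  f(x) = tan(x)   ⇒   f'(x) = tan(x)^2 + 1
  g(x) = x   ⇒   g'(x) = 1
  lim(x→0) f'(x)/g'(x) = lim(x→0) (tan(x)^2 + 1)/(1)
  = 1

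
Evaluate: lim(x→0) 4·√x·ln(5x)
This is a 0·∞ indeterminate form.

Rewrite 0·∞ as a quotient (0/0 or ∞/∞ form), then apply L'Hôpital's rule:
  lim(x→0) 4·√x·ln(5x) = 0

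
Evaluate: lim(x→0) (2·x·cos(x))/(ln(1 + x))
This is a 0/0 indeterminate form.

Apply L'Hôpital's rule: differentiate numerator and denominator separately.
  f(x) = 2·x·cos(x)   ⇒   f'(x) = -2·x·sin(x) + 2·cos(x)
  g(x) = ln(x + 1)   ⇒   g'(x) = 1/(x + 1)
  lim(x→0) f'(x)/g'(x) = lim(x→0) (-2·x·sin(x) + 2·cos(x))/(1/(x + 1))
  = 2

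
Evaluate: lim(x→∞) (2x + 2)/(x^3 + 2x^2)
This is an ∞/∞ indeterminate form.

Apply L'Hôpital's rule: differentiate numerator and denominator separately.
  f(x) = 2·x + 2   ⇒   f'(x) = 2
  g(x) = x^3 + 2·x^2   ⇒   g'(x) = 3·x^2 + 4·x
  lim(x→∞) f'(x)/g'(x) = lim(x→∞) (2)/(3·x^2 + 4·x)
  = 0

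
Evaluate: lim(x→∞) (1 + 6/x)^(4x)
This is an exponential indeterminate form.

For exponential indeterminate forms, take the natural log:
  Let L = lim(x→∞) (1 + 6/x)^(4x)
  Then ln(L) = lim(x→∞) [exponent × ln(base)]
  Evaluate using L'Hôpital or standard limits, then exponentiate.
  L = e^(24)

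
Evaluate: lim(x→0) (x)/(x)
This is a 0/0 indeterminate form.

Apply L'Hôpital's rule: differentiate numerator and denominator separately.
  f(x) = x   ⇒   f'(x) = 1
  g(x) = x   ⇒   g'(x) = 1
  lim(x→0) f'(x)/g'(x) = lim(x→0) (1)/(1)
  = 1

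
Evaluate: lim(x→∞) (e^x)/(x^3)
This is an ∞/∞ indeterminate form.

Apply L'Hôpital's rule: differentiate numerator and denominator separately.
  f(x) = e^(x)   ⇒   f'(x) = e^(x)
  g(x) = x^3   ⇒   g'(x) = 3·x^2
  lim(x→∞) f'(x)/g'(x) = lim(x→∞) (e^(x))/(3·x^2)
  = ∞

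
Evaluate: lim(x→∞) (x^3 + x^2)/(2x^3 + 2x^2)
This is an ∞/∞ indeterminate form.

Apply L'Hôpital's rule: differentiate numerator and denominator separately.
  f(x) = x^3 + x^2   ⇒   f'(x) = 3·x^2 + 2·x
  g(x) = 2·x^3 + 2·x^2   ⇒   g'(x) = 6·x^2 + 4·x
  lim(x→∞) f'(x)/g'(x) = lim(x→∞) (3·x^2 + 2·x)/(6·x^2 + 4·x)
  = 1/2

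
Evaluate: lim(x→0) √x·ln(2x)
This is a 0·∞ indeterminate form.

Rewrite 0·∞ as a quotient (0/0 or ∞/∞ form), then apply L'Hôpital's rule:
  lim(x→0) √x·ln(2x) = 0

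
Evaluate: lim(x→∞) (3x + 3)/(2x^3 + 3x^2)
This is an ∞/∞ indeterminate form.

Apply L'Hôpital's rule: differentiate numerator and denominator separately.
  f(x) = 3·x + 3   ⇒   f'(x) = 3
  g(x) = 2·x^3 + 3·x^2   ⇒   g'(x) = 6·x^2 + 6·x
  lim(x→∞) f'(x)/g'(x) = lim(x→∞) (3)/(6·x^2 + 6·x)
  = 0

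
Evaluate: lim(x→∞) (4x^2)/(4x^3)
This is an ∞/∞ indeterminate form.

Apply L'Hôpital's rule: differentiate numerator and denominator separately.
  f(x) = 4·x^2   ⇒   f'(x) = 8·x
  g(x) = 4·x^3   ⇒   g'(x) = 12·x^2
  lim(x→∞) f'(x)/g'(x) = lim(x→∞) (8·x)/(12·x^2)
  = 0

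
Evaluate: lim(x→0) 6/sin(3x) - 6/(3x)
This is an ∞-∞ indeterminate form.

Combine fractions or rationalize to convert ∞-∞ to 0/0 form:
  lim(x→0) 6/sin(3x) - 6/(3x) = 0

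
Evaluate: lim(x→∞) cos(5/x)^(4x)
This is an exponential indeterminate form.

For exponential indeterminate forms, take the natural log:
  Let L = lim(x→∞) cos(5/x)^(4x)
  Then ln(L) = lim(x→∞) [exponent × ln(base)]
  Evaluate using L'Hôpital or standard limits, then exponentiate.
  L = 1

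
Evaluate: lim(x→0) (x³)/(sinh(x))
This is a 0/0 indeterminate form.

Apply L'Hôpital's rule: differentiate numerator and denominator separately.
  f(x) = x^3   ⇒   f'(x) = 3·x^2
  g(x) = sinh(x)   ⇒   g'(x) = cosh(x)
  lim(x→0) f'(x)/g'(x) = lim(x→0) (3·x^2)/(cosh(x))
  = 0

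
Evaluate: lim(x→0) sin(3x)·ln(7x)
This is a 0·∞ indeterminate form.

Rewrite 0·∞ as a quotient (0/0 or ∞/∞ form), then apply L'Hôpital's rule:
  lim(x→0) sin(3x)·ln(7x) = 0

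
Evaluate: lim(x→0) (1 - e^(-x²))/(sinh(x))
This is a 0/0 indeterminate form.

Apply L'Hôpital's rule: differentiate numerator and denominator separately.
  f(x) = 1 - e^(-x^2)   ⇒   f'(x) = 2·x·e^(-x^2)
  g(x) = sinh(x)   ⇒   g'(x) = cosh(x)
  lim(x→0) f'(x)/g'(x) = lim(x→0) (2·x·e^(-x^2))/(cosh(x))
  = 0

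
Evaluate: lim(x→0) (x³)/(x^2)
This is a 0/0 indeterminate form.

Apply L'Hôpital's rule: differentiate numerator and denominator separately.
  f(x) = x^3   ⇒   f'(x) = 3·x^2
  g(x) = x^2   ⇒   g'(x) = 2·x
  lim(x→0) f'(x)/g'(x) = lim(x→0) (3·x^2)/(2·x)
  = 0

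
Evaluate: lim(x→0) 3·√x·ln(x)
This is a 0·∞ indeterminate form.

Rewrite 0·∞ as a quotient (0/0 or ∞/∞ form), then apply L'Hôpital's rule:
  lim(x→0) 3·√x·ln(x) = 0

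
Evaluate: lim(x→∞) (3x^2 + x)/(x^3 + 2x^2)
This is an ∞/∞ indeterminate form.

Apply L'Hôpital's rule: differentiate numerator and denominator separately.
  f(x) = 3·x^2 + x   ⇒   f'(x) = 6·x + 1
  g(x) = x^3 + 2·x^2   ⇒   g'(x) = 3·x^2 + 4·x
  lim(x→∞) f'(x)/g'(x) = lim(x→∞) (6·x + 1)/(3·x^2 + 4·x)
  = 0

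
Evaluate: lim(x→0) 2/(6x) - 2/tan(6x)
This is an ∞-∞ indeterminate form.

Combine fractions or rationalize to convert ∞-∞ to 0/0 form:
  lim(x→0) 2/(6x) - 2/tan(6x) = 0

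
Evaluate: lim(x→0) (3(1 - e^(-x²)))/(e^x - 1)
This is a 0/0 indeterminate form.

Apply L'Hôpital's rule: differentiate numerator and denominator separately.
  f(x) = 3 - 3·e^(-x^2)   ⇒   f'(x) = 6·x·e^(-x^2)
  g(x) = e^(x) - 1   ⇒   g'(x) = e^(x)
  lim(x→0) f'(x)/g'(x) = lim(x→0) (6·x·e^(-x^2))/(e^(x))
  = 0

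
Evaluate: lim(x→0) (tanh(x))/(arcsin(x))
This is a 0/0 indeterminate form.

Apply L'Hôpital's rule: differentiate numerator and denominator separately.
  f(x) = tanh(x)   ⇒   f'(x) = 1 - tanh(x)^2
  g(x) = asin(x)   ⇒   g'(x) = 1/sqrt(1 - x^2)
  lim(x→0) f'(x)/g'(x) = lim(x→0) (1 - tanh(x)^2)/(1/sqrt(1 - x^2))
  = 1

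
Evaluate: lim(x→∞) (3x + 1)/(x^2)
This is an ∞/∞ indeterminate form.

Apply L'Hôpital's rule: differentiate numerator and denominator separately.
  f(x) = 3·x + 1   ⇒   f'(x) = 3
  g(x) = x^2   ⇒   g'(x) = 2·x
  lim(x→∞) f'(x)/g'(x) = lim(x→∞) (3)/(2·x)
  = 0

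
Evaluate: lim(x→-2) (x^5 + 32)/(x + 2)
This is a standard limit.

Factor or rationalize the expression:
  lim(x→-2) (x^5 + 32)/(x + 2) = 80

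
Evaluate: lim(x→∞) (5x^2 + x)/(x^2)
This is an ∞/∞ indeterminate form.

Apply L'Hôpital's rule: differentiate numerator and denominator separately.
  f(x) = 5·x^2 + x   ⇒   f'(x) = 10·x + 1
  g(x) = x^2   ⇒   g'(x) = 2·x
  lim(x→∞) f'(x)/g'(x) = lim(x→∞) (10·x + 1)/(2·x)
  = 5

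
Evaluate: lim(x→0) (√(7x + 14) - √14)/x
This is a standard limit.

Factor or rationalize the expression:
  lim(x→0) (√(7x + 14) - √14)/x = sqrt(14)/4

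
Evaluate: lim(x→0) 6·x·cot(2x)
This is a 0·∞ indeterminate form.

Rewrite 0·∞ as a quotient (0/0 or ∞/∞ form), then apply L'Hôpital's rule:
  lim(x→0) 6·x·cot(2x) = 3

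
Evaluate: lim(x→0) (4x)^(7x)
This is an exponential indeterminate form.

For exponential indeterminate forms, take the natural log:
  Let L = lim(x→0) (4x)^(7x)
  Then ln(L) = lim(x→0) [exponent × ln(base)]
  Evaluate using L'Hôpital or standard limits, then exponentiate.
  L = 1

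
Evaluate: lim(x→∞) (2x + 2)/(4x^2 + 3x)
This is an ∞/∞ indeterminate form.

Apply L'Hôpital's rule: differentiate numerator and denominator separately.
  f(x) = 2·x + 2   ⇒   f'(x) = 2
  g(x) = 4·x^2 + 3·x   ⇒   g'(x) = 8·x + 3
  lim(x→∞) f'(x)/g'(x) = lim(x→∞) (2)/(8·x + 3)
  = 0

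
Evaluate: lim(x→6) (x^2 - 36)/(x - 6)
This is a standard limit.

Factor or rationalize the expression:
  lim(x→6) (x^2 - 36)/(x - 6) = 12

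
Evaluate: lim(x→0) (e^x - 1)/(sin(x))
This is a 0/0 indeterminate form.

Apply L'Hôpital's rule: differentiate numerator and denominator separately.
  f(x) = e^(x) - 1   ⇒   f'(x) = e^(x)
  g(x) = sin(x)   ⇒   g'(x) = cos(x)
  lim(x→0) f'(x)/g'(x) = lim(x→0) (e^(x))/(cos(x))
  = 1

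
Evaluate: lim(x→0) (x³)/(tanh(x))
This is a 0/0 indeterminate form.

Apply L'Hôpital's rule: differentiate numerator and denominator separately.
  f(x) = x^3   ⇒   f'(x) = 3·x^2
  g(x) = tanh(x)   ⇒   g'(x) = 1 - tanh(x)^2
  lim(x→0) f'(x)/g'(x) = lim(x→0) (3·x^2)/(1 - tanh(x)^2)
  = 0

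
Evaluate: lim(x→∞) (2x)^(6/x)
This is an exponential indeterminate form.

For exponential indeterminate forms, take the natural log:
  Let L = lim(x→∞) (2x)^(6/x)
  Then ln(L) = lim(x→∞) [exponent × ln(base)]
  Evaluate using L'Hôpital or standard limits, then exponentiate.
  L = 1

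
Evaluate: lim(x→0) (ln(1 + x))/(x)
This is a 0/0 indeterminate form.

Apply L'Hôpital's rule: differentiate numerator and denominator separately.
  f(x) = ln(x + 1)   ⇒   f'(x) = 1/(x + 1)
  g(x) = x   ⇒   g'(x) = 1
  lim(x→0) f'(x)/g'(x) = lim(x→0) (1/(x + 1))/(1)
  = 1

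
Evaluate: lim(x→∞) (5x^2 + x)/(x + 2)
This is an ∞/∞ indeterminate form.

Apply L'Hôpital's rule: differentiate numerator and denominator separately.
  f(x) = 5·x^2 + x   ⇒   f'(x) = 10·x + 1
  g(x) = x + 2   ⇒   g'(x) = 1
  lim(x→∞) f'(x)/g'(x) = lim(x→∞) (10·x + 1)/(1)
  = ∞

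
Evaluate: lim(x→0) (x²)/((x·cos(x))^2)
This is a 0/0 indeterminate form.

Apply L'Hôpital's rule: differentiate numerator and denominator separately.
  f(x) = x^2   ⇒   f'(x) = 2·x
  g(x) = x^2·cos(x)^2   ⇒   g'(x) = -2·x^2·sin(x)·cos(x) + 2·x·cos(x)^2
  lim(x→0) f'(x)/g'(x) = lim(x→0) (2·x)/(-2·x^2·sin(x)·cos(x) + 2·x·cos(x)^2)
  = 1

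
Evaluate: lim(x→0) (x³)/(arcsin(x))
This is a 0/0 indeterminate form.

Apply L'Hôpital's rule: differentiate numerator and denominator separately.
  f(x) = x^3   ⇒   f'(x) = 3·x^2
  g(x) = asin(x)   ⇒   g'(x) = 1/sqrt(1 - x^2)
  lim(x→0) f'(x)/g'(x) = lim(x→0) (3·x^2)/(1/sqrt(1 - x^2))
  = 0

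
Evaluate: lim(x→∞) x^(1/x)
This is an exponential indeterminate form.

For exponential indeterminate forms, take the natural log:
  Let L = lim(x→∞) x^(1/x)
  Then ln(L) = lim(x→∞) [exponent × ln(base)]
  Evaluate using L'Hôpital or standard limits, then exponentiate.
  L = 1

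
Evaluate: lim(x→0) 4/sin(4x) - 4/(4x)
This is an ∞-∞ indeterminate form.

Combine fractions or rationalize to convert ∞-∞ to 0/0 form:
  lim(x→0) 4/sin(4x) - 4/(4x) = 0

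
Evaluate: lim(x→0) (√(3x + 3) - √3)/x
This is a standard limit.

Factor or rationalize the expression:
  lim(x→0) (√(3x + 3) - √3)/x = sqrt(3)/2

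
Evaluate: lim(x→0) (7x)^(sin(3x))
This is an exponential indeterminate form.

For exponential indeterminate forms, take the natural log:
  Let L = lim(x→0) (7x)^(sin(3x))
  Then ln(L) = lim(x→0) [exponent × ln(base)]
  Evaluate using L'Hôpital or standard limits, then exponentiate.
  L = 1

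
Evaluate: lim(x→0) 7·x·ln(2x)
This is a 0·∞ indeterminate form.

Rewrite 0·∞ as a quotient (0/0 or ∞/∞ form), then apply L'Hôpital's rule:
  lim(x→0) 7·x·ln(2x) = 0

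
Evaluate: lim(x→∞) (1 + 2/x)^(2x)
This is an exponential indeterminate form.

For exponential indeterminate forms, take the natural log:
  Let L = lim(x→∞) (1 + 2/x)^(2x)
  Then ln(L) = lim(x→∞) [exponent × ln(base)]
  Evaluate using L'Hôpital or standard limits, then exponentiate.
  L = e^(4)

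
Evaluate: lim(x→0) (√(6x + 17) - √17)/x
This is a standard limit.

Factor or rationalize the expression:
  lim(x→0) (√(6x + 17) - √17)/x = 3·sqrt(17)/17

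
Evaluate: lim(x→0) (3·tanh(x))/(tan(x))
This is a 0/0 indeterminate form.

Apply L'Hôpital's rule: differentiate numerator and denominator separately.
  f(x) = 3·tanh(x)   ⇒   f'(x) = 3 - 3·tanh(x)^2
  g(x) = tan(x)   ⇒   g'(x) = tan(x)^2 + 1
  lim(x→0) f'(x)/g'(x) = lim(x→0) (3 - 3·tanh(x)^2)/(tan(x)^2 + 1)
  = 3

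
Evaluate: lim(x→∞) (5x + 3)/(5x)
This is an ∞/∞ indeterminate form.

Apply L'Hôpital's rule: differentiate numerator and denominator separately.
  f(x) = 5·x + 3   ⇒   f'(x) = 5
  g(x) = 5·x   ⇒   g'(x) = 5
  lim(x→∞) f'(x)/g'(x) = lim(x→∞) (5)/(5)
  = 1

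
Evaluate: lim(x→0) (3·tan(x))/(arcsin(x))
This is a 0/0 indeterminate form.

Apply L'Hôpital's rule: differentiate numerator and denominator separately.
  f(x) = 3·tan(x)   ⇒   f'(x) = 3·tan(x)^2 + 3
  g(x) = asin(x)   ⇒   g'(x) = 1/sqrt(1 - x^2)
  lim(x→0) f'(x)/g'(x) = lim(x→0) (3·tan(x)^2 + 3)/(1/sqrt(1 - x^2))
  = 3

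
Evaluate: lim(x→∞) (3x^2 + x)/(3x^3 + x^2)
This is an ∞/∞ indeterminate form.

Apply L'Hôpital's rule: differentiate numerator and denominator separately.
  f(x) = 3·x^2 + x   ⇒   f'(x) = 6·x + 1
  g(x) = 3·x^3 + x^2   ⇒   g'(x) = 9·x^2 + 2·x
  lim(x→∞) f'(x)/g'(x) = lim(x→∞) (6·x + 1)/(9·x^2 + 2·x)
  = 0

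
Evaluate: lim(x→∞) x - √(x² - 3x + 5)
This is an ∞-∞ indeterminate form.

Combine fractions or rationalize to convert ∞-∞ to 0/0 form:
  lim(x→∞) x - √(x² - 3x + 5) = 3/2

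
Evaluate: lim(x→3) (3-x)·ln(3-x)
This is a 0·∞ indeterminate form.

Rewrite 0·∞ as a quotient (0/0 or ∞/∞ form), then apply L'Hôpital's rule:
  lim(x→3) (3-x)·ln(3-x) = 0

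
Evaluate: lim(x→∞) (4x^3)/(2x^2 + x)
This is an ∞/∞ indeterminate form.

Apply L'Hôpital's rule: differentiate numerator and denominator separately.
  f(x) = 4·x^3   ⇒   f'(x) = 12·x^2
  g(x) = 2·x^2 + x   ⇒   g'(x) = 4·x + 1
  lim(x→∞) f'(x)/g'(x) = lim(x→∞) (12·x^2)/(4·x + 1)
  = ∞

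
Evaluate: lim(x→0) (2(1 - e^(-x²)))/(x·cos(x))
This is a 0/0 indeterminate form.

Apply L'Hôpital's rule: differentiate numerator and denominator separately.
  f(x) = 2 - 2·e^(-x^2)   ⇒   f'(x) = 4·x·e^(-x^2)
  g(x) = x·cos(x)   ⇒   g'(x) = -x·sin(x) + cos(x)
  lim(x→0) f'(x)/g'(x) = lim(x→0) (4·x·e^(-x^2))/(-x·sin(x) + cos(x))
  = 0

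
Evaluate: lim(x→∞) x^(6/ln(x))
This is an exponential indeterminate form.

For exponential indeterminate forms, take the natural log:
  Let L = lim(x→∞) x^(6/ln(x))
  Then ln(L) = lim(x→∞) [exponent × ln(base)]
  Evaluate using L'Hôpital or standard limits, then exponentiate.
  L = e^(6)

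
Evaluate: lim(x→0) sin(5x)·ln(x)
This is a 0·∞ indeterminate form.

Rewrite 0·∞ as a quotient (0/0 or ∞/∞ form), then apply L'Hôpital's rule:
  lim(x→0) sin(5x)·ln(x) = 0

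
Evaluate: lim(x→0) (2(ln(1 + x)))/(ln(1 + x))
This is a 0/0 indeterminate form.

Apply L'Hôpital's rule: differentiate numerator and denominator separately.
  f(x) = 2·ln(x + 1)   ⇒   f'(x) = 2/(x + 1)
  g(x) = ln(x + 1)   ⇒   g'(x) = 1/(x + 1)
  lim(x→0) f'(x)/g'(x) = lim(x→0) (2/(x + 1))/(1/(x + 1))
  = 2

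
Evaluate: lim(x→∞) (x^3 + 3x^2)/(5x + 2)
This is an ∞/∞ indeterminate form.

Apply L'Hôpital's rule: differentiate numerator and denominator separately.
  f(x) = x^3 + 3·x^2   ⇒   f'(x) = 3·x^2 + 6·x
  g(x) = 5·x + 2   ⇒   g'(x) = 5
  lim(x→∞) f'(x)/g'(x) = lim(x→∞) (3·x^2 + 6·x)/(5)
  = ∞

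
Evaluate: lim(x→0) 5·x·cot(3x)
This is a 0·∞ indeterminate form.

Rewrite 0·∞ as a quotient (0/0 or ∞/∞ form), then apply L'Hôpital's rule:
  lim(x→0) 5·x·cot(3x) = 5/3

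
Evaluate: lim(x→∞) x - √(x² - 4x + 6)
This is an ∞-∞ indeterminate form.

Combine fractions or rationalize to convert ∞-∞ to 0/0 form:
  lim(x→∞) x - √(x² - 4x + 6) = 2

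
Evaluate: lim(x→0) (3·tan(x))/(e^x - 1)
This is a 0/0 indeterminate form.

Apply L'Hôpital's rule: differentiate numerator and denominator separately.
  f(x) = 3·tan(x)   ⇒   f'(x) = 3·tan(x)^2 + 3
  g(x) = e^(x) - 1   ⇒   g'(x) = e^(x)
  lim(x→0) f'(x)/g'(x) = lim(x→0) (3·tan(x)^2 + 3)/(e^(x))
  = 3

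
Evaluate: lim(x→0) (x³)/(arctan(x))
This is a 0/0 indeterminate form.

Apply L'Hôpital's rule: differentiate numerator and denominator separately.
  f(x) = x^3   ⇒   f'(x) = 3·x^2
  g(x) = atan(x)   ⇒   g'(x) = 1/(x^2 + 1)
  lim(x→0) f'(x)/g'(x) = lim(x→0) (3·x^2)/(1/(x^2 + 1))
  = 0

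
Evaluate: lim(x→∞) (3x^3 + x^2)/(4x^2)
This is an ∞/∞ indeterminate form.

Apply L'Hôpital's rule: differentiate numerator and denominator separately.
  f(x) = 3·x^3 + x^2   ⇒   f'(x) = 9·x^2 + 2·x
  g(x) = 4·x^2   ⇒   g'(x) = 8·x
  lim(x→∞) f'(x)/g'(x) = lim(x→∞) (9·x^2 + 2·x)/(8·x)
  = ∞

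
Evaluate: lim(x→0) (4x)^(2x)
This is an exponential indeterminate form.

For exponential indeterminate forms, take the natural log:
  Let L = lim(x→0) (4x)^(2x)
  Then ln(L) = lim(x→0) [exponent × ln(base)]
  Evaluate using L'Hôpital or standard limits, then exponentiate.
  L = 1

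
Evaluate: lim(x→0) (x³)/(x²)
This is a 0/0 indeterminate form.

Apply L'Hôpital's rule: differentiate numerator and denominator separately.
  f(x) = x^3   ⇒   f'(x) = 3·x^2
  g(x) = x^2   ⇒   g'(x) = 2·x
  lim(x→0) f'(x)/g'(x) = lim(x→0) (3·x^2)/(2·x)
  = 0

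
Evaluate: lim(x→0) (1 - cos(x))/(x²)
This is a 0/0 indeterminate form.

Apply L'Hôpital's rule: differentiate numerator and denominator separately.
  f(x) = 1 - cos(x)   ⇒   f'(x) = sin(x)
  g(x) = x^2   ⇒   g'(x) = 2·x
  lim(x→0) f'(x)/g'(x) = lim(x→0) (sin(x))/(2·x)
  = 1/2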